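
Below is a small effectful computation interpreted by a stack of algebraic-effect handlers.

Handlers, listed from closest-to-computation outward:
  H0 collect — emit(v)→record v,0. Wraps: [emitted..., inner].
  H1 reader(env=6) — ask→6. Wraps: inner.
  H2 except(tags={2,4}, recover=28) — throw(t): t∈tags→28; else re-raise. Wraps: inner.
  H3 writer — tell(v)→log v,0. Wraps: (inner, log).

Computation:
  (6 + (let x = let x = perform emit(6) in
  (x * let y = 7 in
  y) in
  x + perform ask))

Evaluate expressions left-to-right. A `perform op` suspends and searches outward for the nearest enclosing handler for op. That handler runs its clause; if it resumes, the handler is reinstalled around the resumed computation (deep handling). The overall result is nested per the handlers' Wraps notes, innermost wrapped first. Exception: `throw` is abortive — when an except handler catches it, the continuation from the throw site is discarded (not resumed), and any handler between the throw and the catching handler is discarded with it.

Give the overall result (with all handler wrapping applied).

Working:
emit(6) @ H0 ⇒ out+=6
ask @ H1 ⇒ 6
H0 returns [6, 12]
H1 returns [6, 12]
H2 returns [6, 12]
H3 returns ([6, 12], ())
= ([6, 12], ())

Answer: ([6, 12], ())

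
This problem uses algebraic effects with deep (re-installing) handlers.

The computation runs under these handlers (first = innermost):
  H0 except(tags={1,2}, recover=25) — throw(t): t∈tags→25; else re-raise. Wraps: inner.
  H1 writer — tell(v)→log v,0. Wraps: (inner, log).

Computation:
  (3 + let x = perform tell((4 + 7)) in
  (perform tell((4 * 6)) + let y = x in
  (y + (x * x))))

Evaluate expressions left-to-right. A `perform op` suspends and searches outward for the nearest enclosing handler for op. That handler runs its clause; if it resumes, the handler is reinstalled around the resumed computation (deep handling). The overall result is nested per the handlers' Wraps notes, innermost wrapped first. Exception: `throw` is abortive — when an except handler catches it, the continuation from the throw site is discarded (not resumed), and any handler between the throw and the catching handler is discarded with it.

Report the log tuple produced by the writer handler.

Evaluation trace:
tell(11) @ H1 ⇒ log+=11
tell(24) @ H1 ⇒ log+=24
H0 returns 3
H1 returns (3, (11, 24))
= (3, (11, 24))

Answer: (11, 24)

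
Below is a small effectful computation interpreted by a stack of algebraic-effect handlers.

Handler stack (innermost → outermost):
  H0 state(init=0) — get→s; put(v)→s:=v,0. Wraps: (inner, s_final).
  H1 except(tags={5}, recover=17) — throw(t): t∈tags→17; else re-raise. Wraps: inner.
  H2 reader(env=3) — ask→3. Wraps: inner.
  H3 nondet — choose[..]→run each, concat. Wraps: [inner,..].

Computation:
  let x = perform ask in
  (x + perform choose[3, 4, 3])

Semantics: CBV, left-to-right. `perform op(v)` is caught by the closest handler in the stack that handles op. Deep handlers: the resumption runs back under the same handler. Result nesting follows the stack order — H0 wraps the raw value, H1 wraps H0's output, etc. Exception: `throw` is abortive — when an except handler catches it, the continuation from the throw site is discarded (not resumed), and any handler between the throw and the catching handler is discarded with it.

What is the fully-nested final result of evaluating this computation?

Answer: [(6, 0), (7, 0), (6, 0)]

Evaluation trace:
ask @ H2 ⇒ 3
choose[3, 4, 3] @ H3
  branch[0] choose=3:
    H0 returns (6, 0)
    H1 returns (6, 0)
    H2 returns (6, 0)
    H3 returns [(6, 0)]
  branch[1] choose=4:
    H0 returns (7, 0)
    H1 returns (7, 0)
    H2 returns (7, 0)
    H3 returns [(7, 0)]
  branch[2] choose=3:
    H0 returns (6, 0)
    H1 returns (6, 0)
    H2 returns (6, 0)
    H3 returns [(6, 0)]
= [(6, 0), (7, 0), (6, 0)]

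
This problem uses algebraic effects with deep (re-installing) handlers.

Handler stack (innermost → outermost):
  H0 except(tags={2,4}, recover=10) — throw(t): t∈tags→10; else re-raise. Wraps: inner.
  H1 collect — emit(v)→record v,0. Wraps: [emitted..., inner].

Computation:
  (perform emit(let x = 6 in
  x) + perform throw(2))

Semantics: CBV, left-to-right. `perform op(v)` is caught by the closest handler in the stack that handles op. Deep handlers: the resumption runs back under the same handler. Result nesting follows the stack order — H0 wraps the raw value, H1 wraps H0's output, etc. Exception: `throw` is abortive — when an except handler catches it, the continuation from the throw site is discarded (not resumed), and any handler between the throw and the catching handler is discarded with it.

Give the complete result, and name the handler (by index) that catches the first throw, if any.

Evaluation trace:
emit(6) @ H1 ⇒ out+=6
throw(2) @ H0 caught ⇒ 10
H1 returns [6, 10]
= [6, 10]

Answer: [6, 10] ; first throw caught by: H0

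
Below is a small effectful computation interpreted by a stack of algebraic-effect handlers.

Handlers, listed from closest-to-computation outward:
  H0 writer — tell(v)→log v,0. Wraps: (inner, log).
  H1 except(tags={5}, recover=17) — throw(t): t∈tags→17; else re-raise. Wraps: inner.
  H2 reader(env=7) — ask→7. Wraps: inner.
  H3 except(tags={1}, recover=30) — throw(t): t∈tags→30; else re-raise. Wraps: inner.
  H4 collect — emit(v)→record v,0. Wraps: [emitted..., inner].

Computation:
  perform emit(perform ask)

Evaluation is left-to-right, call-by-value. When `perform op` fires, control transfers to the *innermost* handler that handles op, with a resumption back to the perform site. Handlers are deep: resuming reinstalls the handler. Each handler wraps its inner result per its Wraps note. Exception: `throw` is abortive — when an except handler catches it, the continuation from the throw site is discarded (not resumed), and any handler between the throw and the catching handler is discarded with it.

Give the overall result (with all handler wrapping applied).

Step-by-step:
ask @ H2 ⇒ 7
emit(7) @ H4 ⇒ out+=7
H0 returns (0, ())
H1 returns (0, ())
H2 returns (0, ())
H3 returns (0, ())
H4 returns [7, (0, ())]
= [7, (0, ())]

Answer: [7, (0, ())]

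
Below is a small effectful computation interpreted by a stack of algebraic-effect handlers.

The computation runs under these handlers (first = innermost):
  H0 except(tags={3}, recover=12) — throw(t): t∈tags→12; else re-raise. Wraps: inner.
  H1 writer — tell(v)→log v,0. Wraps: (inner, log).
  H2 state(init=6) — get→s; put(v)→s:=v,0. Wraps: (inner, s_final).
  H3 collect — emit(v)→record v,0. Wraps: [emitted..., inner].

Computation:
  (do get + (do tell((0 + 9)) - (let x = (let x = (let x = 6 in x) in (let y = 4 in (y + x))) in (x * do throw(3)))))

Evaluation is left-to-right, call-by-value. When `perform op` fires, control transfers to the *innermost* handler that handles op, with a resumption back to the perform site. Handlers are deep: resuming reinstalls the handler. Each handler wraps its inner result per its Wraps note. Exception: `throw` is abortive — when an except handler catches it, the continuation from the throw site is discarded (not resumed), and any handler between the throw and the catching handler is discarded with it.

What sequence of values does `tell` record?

Answer: (9)

Step-by-step:
get @ H2 ⇒ 6
tell(9) @ H1 ⇒ log+=9
throw(3) @ H0 caught ⇒ 12
H1 returns (12, (9))
H2 returns ((12, (9)), 6)
H3 returns [((12, (9)), 6)]
= [((12, (9)), 6)]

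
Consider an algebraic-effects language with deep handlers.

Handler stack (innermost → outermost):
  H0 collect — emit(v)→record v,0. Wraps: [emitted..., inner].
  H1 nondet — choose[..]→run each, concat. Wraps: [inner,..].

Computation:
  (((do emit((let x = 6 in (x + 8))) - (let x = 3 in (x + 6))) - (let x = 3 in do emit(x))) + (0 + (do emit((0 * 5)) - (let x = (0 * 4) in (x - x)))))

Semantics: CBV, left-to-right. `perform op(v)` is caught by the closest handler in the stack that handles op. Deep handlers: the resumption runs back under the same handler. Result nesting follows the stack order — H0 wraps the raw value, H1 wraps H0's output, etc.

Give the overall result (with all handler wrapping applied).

Answer: [[14, 3, 0, -9]]

Working:
emit(14) @ H0 ⇒ out+=14
emit(3) @ H0 ⇒ out+=3
emit(0) @ H0 ⇒ out+=0
H0 returns [14, 3, 0, -9]
H1 returns [[14, 3, 0, -9]]
= [[14, 3, 0, -9]]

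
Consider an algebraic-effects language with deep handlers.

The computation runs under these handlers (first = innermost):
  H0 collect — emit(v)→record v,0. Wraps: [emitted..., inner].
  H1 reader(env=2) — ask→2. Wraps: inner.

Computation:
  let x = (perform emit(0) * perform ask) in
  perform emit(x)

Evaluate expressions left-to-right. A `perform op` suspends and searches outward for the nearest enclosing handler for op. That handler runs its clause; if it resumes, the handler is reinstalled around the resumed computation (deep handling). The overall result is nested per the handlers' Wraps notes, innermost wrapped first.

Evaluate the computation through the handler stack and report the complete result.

Evaluation trace:
emit(0) @ H0 ⇒ out+=0
ask @ H1 ⇒ 2
emit(0) @ H0 ⇒ out+=0
H0 returns [0, 0, 0]
H1 returns [0, 0, 0]
= [0, 0, 0]

Answer: [0, 0, 0]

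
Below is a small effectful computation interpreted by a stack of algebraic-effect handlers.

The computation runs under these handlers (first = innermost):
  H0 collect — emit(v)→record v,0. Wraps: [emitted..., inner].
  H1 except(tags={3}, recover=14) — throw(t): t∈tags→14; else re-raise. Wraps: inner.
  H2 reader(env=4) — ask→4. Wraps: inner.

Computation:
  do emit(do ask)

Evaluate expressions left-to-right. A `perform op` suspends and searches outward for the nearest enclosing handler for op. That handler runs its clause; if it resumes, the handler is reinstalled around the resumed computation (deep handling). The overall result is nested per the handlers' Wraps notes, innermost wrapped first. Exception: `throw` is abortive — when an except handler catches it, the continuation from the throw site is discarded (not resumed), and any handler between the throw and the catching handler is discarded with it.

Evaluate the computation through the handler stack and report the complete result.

Step-by-step:
ask @ H2 ⇒ 4
emit(4) @ H0 ⇒ out+=4
H0 returns [4, 0]
H1 returns [4, 0]
H2 returns [4, 0]
= [4, 0]

Answer: [4, 0]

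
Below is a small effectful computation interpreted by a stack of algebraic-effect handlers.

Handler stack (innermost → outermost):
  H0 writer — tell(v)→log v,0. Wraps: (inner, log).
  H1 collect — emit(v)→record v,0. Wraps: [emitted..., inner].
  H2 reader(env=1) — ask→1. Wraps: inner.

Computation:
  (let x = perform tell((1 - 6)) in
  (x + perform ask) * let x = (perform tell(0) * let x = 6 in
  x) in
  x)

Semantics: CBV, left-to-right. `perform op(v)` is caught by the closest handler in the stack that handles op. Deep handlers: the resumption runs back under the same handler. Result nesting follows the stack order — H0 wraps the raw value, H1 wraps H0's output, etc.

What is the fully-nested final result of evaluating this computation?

Step-by-step:
tell(-5) @ H0 ⇒ log+=-5
ask @ H2 ⇒ 1
tell(0) @ H0 ⇒ log+=0
H0 returns (0, (-5, 0))
H1 returns [(0, (-5, 0))]
H2 returns [(0, (-5, 0))]
= [(0, (-5, 0))]

Answer: [(0, (-5, 0))]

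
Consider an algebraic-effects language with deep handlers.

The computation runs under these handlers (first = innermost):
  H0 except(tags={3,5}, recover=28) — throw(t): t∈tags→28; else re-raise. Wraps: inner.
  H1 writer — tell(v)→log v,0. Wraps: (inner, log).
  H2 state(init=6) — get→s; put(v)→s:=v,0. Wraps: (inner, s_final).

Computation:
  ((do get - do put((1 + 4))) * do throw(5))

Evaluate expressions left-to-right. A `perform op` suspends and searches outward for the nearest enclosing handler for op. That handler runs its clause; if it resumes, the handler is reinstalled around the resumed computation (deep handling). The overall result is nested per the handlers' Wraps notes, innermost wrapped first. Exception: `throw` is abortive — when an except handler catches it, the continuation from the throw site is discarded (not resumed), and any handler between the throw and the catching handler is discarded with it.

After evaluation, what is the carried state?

Answer: 5

Evaluation trace:
get @ H2 ⇒ 6
put(5) @ H2 ⇒ s:=5
throw(5) @ H0 caught ⇒ 28
H1 returns (28, ())
H2 returns ((28, ()), 5)
= ((28, ()), 5)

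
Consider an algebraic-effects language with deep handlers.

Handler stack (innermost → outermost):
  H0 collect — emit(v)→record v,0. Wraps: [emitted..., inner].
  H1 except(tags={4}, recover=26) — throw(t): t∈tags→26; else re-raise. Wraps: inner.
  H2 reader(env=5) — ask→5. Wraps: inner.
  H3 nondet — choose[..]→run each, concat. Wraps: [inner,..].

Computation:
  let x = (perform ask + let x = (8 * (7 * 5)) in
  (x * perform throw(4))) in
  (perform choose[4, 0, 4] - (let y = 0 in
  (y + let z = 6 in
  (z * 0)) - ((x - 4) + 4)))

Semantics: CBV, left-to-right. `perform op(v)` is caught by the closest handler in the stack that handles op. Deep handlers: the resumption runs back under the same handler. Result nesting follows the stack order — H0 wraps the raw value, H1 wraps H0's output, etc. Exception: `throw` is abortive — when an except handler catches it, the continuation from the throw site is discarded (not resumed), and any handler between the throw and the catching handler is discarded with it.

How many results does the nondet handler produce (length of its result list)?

Step-by-step:
ask @ H2 ⇒ 5
throw(4) @ H1 caught ⇒ 26
H2 returns 26
H3 returns [26]
= [26]

Answer: 1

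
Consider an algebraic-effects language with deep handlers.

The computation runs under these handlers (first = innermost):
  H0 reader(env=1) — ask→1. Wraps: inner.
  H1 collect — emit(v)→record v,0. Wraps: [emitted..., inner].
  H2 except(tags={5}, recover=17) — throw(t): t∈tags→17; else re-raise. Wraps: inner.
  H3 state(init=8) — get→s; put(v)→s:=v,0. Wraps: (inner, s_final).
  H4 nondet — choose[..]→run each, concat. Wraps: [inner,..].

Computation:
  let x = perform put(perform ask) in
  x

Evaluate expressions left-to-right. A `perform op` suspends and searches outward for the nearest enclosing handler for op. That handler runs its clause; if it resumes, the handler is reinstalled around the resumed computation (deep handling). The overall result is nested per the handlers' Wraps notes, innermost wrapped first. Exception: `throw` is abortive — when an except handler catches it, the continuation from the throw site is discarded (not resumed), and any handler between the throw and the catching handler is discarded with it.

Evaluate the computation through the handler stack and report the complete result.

Answer: [([0], 1)]

Working:
ask @ H0 ⇒ 1
put(1) @ H3 ⇒ s:=1
H0 returns 0
H1 returns [0]
H2 returns [0]
H3 returns ([0], 1)
H4 returns [([0], 1)]
= [([0], 1)]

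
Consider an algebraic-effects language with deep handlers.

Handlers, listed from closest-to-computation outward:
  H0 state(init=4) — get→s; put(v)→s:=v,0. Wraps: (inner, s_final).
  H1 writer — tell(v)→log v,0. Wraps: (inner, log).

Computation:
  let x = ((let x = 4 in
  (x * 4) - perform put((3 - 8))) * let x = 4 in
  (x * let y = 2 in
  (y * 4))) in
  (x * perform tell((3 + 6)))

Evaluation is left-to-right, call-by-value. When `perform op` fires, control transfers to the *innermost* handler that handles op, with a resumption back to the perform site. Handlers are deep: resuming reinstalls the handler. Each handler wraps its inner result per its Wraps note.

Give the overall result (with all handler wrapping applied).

Answer: ((0, -5), (9))

Step-by-step:
put(-5) @ H0 ⇒ s:=-5
tell(9) @ H1 ⇒ log+=9
H0 returns (0, -5)
H1 returns ((0, -5), (9))
= ((0, -5), (9))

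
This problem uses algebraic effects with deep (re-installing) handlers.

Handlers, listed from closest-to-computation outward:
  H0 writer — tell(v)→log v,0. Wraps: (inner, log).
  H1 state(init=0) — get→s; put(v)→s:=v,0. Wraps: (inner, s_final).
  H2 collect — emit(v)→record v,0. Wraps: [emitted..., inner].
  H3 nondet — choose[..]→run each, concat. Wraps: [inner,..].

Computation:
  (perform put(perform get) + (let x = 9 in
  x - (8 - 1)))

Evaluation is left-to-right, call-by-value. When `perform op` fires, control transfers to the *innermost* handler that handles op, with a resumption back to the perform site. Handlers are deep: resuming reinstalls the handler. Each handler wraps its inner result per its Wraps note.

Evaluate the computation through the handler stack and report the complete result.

Answer: [[((2, ()), 0)]]

Working:
get @ H1 ⇒ 0
put(0) @ H1 ⇒ s:=0
H0 returns (2, ())
H1 returns ((2, ()), 0)
H2 returns [((2, ()), 0)]
H3 returns [[((2, ()), 0)]]
= [[((2, ()), 0)]]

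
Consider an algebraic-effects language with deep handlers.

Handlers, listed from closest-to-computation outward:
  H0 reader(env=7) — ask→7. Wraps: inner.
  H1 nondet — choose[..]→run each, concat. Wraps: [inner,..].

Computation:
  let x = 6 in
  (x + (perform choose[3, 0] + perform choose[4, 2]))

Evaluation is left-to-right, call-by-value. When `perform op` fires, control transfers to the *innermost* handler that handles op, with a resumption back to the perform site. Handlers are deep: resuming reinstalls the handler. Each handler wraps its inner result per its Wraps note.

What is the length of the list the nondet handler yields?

Working:
choose[3, 0] @ H1
  branch[0] choose=3:
    choose[4, 2] @ H1
      branch[0] choose=4:
        H0 returns 13
        H1 returns [13]
      branch[1] choose=2:
        H0 returns 11
        H1 returns [11]
  branch[1] choose=0:
    choose[4, 2] @ H1
      branch[0] choose=4:
        H0 returns 10
        H1 returns [10]
      branch[1] choose=2:
        H0 returns 8
        H1 returns [8]
= [13, 11, 10, 8]

Answer: 4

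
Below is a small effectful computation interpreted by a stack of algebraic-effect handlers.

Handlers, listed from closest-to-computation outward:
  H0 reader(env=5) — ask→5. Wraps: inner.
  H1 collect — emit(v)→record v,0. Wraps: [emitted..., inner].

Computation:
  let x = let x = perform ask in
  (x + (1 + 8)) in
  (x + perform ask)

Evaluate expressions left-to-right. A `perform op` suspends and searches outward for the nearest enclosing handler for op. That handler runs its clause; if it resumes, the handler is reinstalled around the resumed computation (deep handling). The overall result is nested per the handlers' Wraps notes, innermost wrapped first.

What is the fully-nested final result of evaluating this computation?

Evaluation trace:
ask @ H0 ⇒ 5
ask @ H0 ⇒ 5
H0 returns 19
H1 returns [19]
= [19]

Answer: [19]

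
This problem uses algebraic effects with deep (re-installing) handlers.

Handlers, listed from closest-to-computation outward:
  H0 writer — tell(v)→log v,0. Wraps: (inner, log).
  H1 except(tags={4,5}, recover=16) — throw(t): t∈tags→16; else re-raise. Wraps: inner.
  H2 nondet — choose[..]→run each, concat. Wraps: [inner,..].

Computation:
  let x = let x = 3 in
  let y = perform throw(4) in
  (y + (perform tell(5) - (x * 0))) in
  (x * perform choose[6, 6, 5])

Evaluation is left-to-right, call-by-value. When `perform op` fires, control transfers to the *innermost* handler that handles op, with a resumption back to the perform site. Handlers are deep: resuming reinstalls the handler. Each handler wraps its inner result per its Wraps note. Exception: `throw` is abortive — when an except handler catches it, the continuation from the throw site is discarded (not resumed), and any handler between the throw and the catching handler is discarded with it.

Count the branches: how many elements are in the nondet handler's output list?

Answer: 1

Working:
throw(4) @ H1 caught ⇒ 16
H2 returns [16]
= [16]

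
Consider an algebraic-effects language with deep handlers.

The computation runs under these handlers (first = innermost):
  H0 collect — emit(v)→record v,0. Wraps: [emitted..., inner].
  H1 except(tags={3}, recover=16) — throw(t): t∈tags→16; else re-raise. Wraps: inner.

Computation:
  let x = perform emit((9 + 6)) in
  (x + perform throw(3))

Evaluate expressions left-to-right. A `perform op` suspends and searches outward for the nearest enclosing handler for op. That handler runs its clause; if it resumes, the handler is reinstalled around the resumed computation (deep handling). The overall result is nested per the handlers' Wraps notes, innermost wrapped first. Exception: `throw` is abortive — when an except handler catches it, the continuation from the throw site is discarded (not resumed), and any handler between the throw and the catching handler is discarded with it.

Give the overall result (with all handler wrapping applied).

Answer: 16

Step-by-step:
emit(15) @ H0 ⇒ out+=15
throw(3) @ H1 caught ⇒ 16
= 16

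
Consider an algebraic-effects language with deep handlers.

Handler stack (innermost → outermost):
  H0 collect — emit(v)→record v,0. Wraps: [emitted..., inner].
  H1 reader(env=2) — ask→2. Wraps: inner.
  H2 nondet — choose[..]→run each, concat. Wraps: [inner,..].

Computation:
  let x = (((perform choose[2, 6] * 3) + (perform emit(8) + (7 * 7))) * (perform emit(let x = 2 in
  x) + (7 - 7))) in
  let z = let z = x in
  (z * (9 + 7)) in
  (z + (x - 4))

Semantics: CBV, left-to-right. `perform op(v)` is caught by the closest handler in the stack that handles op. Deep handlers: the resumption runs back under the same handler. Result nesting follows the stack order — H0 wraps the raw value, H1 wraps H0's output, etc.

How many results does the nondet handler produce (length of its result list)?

Step-by-step:
choose[2, 6] @ H2
  branch[0] choose=2:
    emit(8) @ H0 ⇒ out+=8
    emit(2) @ H0 ⇒ out+=2
    H0 returns [8, 2, -4]
    H1 returns [8, 2, -4]
    H2 returns [[8, 2, -4]]
  branch[1] choose=6:
    emit(8) @ H0 ⇒ out+=8
    emit(2) @ H0 ⇒ out+=2
    H0 returns [8, 2, -4]
    H1 returns [8, 2, -4]
    H2 returns [[8, 2, -4]]
= [[8, 2, -4], [8, 2, -4]]

Answer: 2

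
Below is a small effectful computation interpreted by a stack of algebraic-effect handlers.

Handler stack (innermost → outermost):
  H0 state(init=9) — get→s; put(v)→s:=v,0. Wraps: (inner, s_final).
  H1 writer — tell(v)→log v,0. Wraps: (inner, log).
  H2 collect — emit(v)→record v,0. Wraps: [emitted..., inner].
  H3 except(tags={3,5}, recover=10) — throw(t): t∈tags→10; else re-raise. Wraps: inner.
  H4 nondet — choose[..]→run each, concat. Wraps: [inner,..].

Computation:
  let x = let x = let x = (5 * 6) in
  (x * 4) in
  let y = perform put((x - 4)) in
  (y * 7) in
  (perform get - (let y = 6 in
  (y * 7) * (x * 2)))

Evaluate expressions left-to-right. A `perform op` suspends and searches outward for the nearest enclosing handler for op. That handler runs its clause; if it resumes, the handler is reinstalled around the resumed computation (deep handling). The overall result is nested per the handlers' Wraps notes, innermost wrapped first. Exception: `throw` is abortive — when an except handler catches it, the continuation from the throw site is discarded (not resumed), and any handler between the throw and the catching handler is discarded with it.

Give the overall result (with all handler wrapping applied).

Working:
put(116) @ H0 ⇒ s:=116
get @ H0 ⇒ 116
H0 returns (116, 116)
H1 returns ((116, 116), ())
H2 returns [((116, 116), ())]
H3 returns [((116, 116), ())]
H4 returns [[((116, 116), ())]]
= [[((116, 116), ())]]

Answer: [[((116, 116), ())]]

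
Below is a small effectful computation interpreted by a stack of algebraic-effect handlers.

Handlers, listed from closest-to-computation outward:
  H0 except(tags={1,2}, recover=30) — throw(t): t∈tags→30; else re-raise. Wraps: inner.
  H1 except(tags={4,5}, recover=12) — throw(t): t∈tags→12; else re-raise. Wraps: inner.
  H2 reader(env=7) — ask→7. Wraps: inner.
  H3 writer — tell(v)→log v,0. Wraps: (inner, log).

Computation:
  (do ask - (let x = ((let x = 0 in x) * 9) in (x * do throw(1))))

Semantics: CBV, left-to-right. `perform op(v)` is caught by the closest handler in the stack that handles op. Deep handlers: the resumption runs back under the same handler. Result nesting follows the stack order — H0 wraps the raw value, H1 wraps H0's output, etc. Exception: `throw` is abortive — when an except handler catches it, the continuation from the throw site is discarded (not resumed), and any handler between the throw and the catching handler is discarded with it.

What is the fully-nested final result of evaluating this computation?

Answer: (30, ())

Evaluation trace:
ask @ H2 ⇒ 7
throw(1) @ H0 caught ⇒ 30
H1 returns 30
H2 returns 30
H3 returns (30, ())
= (30, ())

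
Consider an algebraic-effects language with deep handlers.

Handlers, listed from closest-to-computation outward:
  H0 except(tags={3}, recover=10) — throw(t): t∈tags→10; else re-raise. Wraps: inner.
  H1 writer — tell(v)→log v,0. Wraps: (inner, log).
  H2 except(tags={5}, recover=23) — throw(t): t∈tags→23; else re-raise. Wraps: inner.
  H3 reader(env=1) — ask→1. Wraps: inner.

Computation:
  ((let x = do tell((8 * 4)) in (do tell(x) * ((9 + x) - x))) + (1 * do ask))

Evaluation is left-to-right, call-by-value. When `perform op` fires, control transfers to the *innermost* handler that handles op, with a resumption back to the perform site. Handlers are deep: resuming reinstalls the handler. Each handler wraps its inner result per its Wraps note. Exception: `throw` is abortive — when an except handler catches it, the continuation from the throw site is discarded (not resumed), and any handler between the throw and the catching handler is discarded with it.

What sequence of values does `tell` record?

Working:
tell(32) @ H1 ⇒ log+=32
tell(0) @ H1 ⇒ log+=0
ask @ H3 ⇒ 1
H0 returns 1
H1 returns (1, (32, 0))
H2 returns (1, (32, 0))
H3 returns (1, (32, 0))
= (1, (32, 0))

Answer: (32, 0)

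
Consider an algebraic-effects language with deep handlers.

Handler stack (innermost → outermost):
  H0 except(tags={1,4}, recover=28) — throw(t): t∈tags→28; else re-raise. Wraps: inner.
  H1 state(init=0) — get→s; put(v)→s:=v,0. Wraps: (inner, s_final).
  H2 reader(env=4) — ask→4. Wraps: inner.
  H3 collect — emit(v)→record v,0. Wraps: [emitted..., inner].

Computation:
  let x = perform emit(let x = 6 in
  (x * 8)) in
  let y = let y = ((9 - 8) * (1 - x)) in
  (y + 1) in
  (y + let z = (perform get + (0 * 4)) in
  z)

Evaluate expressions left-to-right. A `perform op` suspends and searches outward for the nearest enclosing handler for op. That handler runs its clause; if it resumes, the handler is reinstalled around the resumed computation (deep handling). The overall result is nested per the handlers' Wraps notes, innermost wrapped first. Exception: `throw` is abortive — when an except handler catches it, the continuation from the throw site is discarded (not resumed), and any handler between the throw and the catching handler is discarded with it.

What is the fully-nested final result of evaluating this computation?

Working:
emit(48) @ H3 ⇒ out+=48
get @ H1 ⇒ 0
H0 returns 2
H1 returns (2, 0)
H2 returns (2, 0)
H3 returns [48, (2, 0)]
= [48, (2, 0)]

Answer: [48, (2, 0)]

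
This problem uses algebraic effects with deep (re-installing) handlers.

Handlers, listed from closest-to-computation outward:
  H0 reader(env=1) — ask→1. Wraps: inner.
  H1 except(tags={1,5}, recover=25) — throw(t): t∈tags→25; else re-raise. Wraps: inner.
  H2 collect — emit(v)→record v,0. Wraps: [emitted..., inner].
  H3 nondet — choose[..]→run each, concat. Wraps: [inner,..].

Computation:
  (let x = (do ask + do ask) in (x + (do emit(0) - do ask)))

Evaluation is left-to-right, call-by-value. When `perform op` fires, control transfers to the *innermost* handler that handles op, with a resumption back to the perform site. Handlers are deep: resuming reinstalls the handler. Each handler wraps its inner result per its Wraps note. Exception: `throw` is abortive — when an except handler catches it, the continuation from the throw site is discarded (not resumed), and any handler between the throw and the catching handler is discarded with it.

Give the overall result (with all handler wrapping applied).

Step-by-step:
ask @ H0 ⇒ 1
ask @ H0 ⇒ 1
emit(0) @ H2 ⇒ out+=0
ask @ H0 ⇒ 1
H0 returns 1
H1 returns 1
H2 returns [0, 1]
H3 returns [[0, 1]]
= [[0, 1]]

Answer: [[0, 1]]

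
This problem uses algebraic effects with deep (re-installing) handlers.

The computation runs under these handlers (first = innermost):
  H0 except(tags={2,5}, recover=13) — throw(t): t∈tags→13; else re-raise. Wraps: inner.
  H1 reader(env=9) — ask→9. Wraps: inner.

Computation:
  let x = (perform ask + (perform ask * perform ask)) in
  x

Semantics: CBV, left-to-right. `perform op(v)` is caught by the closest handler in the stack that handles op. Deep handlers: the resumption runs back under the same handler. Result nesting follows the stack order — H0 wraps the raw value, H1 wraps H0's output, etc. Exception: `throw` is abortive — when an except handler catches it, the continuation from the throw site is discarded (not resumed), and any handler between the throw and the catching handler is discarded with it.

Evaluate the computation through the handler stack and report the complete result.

Evaluation trace:
ask @ H1 ⇒ 9
ask @ H1 ⇒ 9
ask @ H1 ⇒ 9
H0 returns 90
H1 returns 90
= 90

Answer: 90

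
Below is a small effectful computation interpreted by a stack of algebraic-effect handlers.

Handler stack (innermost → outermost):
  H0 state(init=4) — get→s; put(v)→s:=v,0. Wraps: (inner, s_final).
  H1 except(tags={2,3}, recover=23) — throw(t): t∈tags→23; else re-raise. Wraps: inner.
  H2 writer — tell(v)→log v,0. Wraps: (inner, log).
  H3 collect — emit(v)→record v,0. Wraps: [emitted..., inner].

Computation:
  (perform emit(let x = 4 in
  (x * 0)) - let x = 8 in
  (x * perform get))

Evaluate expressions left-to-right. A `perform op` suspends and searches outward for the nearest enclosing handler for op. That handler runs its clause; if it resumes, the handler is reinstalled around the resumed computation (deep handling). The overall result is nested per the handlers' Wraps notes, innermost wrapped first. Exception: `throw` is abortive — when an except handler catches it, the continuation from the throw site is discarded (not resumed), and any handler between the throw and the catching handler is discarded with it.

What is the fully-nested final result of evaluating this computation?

Step-by-step:
emit(0) @ H3 ⇒ out+=0
get @ H0 ⇒ 4
H0 returns (-32, 4)
H1 returns (-32, 4)
H2 returns ((-32, 4), ())
H3 returns [0, ((-32, 4), ())]
= [0, ((-32, 4), ())]

Answer: [0, ((-32, 4), ())]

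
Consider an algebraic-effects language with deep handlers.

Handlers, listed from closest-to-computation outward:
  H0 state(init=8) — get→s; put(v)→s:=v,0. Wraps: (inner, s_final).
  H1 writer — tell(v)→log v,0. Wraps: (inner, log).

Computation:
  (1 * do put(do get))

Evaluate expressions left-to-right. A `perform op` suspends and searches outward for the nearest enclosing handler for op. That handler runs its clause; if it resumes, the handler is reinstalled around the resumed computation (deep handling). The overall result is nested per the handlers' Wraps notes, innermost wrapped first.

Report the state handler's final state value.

Working:
get @ H0 ⇒ 8
put(8) @ H0 ⇒ s:=8
H0 returns (0, 8)
H1 returns ((0, 8), ())
= ((0, 8), ())

Answer: 8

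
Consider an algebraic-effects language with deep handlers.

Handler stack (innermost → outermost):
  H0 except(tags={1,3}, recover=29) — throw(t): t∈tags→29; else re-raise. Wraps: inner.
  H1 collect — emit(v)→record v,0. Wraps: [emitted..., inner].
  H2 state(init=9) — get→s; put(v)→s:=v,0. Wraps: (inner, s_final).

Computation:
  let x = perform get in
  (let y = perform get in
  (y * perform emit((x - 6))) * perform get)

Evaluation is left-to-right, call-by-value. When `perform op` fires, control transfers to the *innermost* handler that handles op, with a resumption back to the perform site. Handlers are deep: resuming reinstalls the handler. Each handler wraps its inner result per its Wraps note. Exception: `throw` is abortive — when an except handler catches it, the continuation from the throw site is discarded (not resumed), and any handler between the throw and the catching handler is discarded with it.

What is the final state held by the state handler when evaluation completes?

Working:
get @ H2 ⇒ 9
get @ H2 ⇒ 9
emit(3) @ H1 ⇒ out+=3
get @ H2 ⇒ 9
H0 returns 0
H1 returns [3, 0]
H2 returns ([3, 0], 9)
= ([3, 0], 9)

Answer: 9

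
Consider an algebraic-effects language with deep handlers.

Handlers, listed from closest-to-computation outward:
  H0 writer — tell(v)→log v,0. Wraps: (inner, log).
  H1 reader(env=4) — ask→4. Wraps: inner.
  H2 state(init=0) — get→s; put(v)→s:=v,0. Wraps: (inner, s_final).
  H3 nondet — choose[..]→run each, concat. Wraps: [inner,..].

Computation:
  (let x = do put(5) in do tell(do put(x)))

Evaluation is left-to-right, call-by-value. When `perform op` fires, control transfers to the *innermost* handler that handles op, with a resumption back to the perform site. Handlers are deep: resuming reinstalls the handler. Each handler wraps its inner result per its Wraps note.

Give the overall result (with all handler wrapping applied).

Answer: [((0, (0)), 0)]

Evaluation trace:
put(5) @ H2 ⇒ s:=5
put(0) @ H2 ⇒ s:=0
tell(0) @ H0 ⇒ log+=0
H0 returns (0, (0))
H1 returns (0, (0))
H2 returns ((0, (0)), 0)
H3 returns [((0, (0)), 0)]
= [((0, (0)), 0)]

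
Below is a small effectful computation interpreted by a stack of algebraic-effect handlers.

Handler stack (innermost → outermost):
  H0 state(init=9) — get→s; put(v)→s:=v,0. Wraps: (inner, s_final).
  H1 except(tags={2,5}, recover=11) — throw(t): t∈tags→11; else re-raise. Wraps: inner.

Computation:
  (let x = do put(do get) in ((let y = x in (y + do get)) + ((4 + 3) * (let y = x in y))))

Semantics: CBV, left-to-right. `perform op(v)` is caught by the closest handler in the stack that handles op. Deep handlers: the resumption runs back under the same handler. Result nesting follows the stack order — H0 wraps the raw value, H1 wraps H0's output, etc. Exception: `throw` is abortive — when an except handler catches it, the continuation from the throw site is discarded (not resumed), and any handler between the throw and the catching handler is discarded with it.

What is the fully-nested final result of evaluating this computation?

Working:
get @ H0 ⇒ 9
put(9) @ H0 ⇒ s:=9
get @ H0 ⇒ 9
H0 returns (9, 9)
H1 returns (9, 9)
= (9, 9)

Answer: (9, 9)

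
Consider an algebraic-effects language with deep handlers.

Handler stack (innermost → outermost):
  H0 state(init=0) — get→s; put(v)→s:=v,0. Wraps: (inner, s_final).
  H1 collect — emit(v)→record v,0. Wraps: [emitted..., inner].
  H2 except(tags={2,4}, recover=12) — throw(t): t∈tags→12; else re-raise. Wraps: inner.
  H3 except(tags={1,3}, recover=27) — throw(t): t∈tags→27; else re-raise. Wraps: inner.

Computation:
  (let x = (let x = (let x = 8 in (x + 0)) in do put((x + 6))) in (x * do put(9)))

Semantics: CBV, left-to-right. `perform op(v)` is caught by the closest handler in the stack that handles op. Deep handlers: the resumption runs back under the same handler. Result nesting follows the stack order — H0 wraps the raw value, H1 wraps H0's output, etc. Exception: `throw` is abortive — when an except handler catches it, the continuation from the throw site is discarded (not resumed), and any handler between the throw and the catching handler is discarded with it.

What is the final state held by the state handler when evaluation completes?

Evaluation trace:
put(14) @ H0 ⇒ s:=14
put(9) @ H0 ⇒ s:=9
H0 returns (0, 9)
H1 returns [(0, 9)]
H2 returns [(0, 9)]
H3 returns [(0, 9)]
= [(0, 9)]

Answer: 9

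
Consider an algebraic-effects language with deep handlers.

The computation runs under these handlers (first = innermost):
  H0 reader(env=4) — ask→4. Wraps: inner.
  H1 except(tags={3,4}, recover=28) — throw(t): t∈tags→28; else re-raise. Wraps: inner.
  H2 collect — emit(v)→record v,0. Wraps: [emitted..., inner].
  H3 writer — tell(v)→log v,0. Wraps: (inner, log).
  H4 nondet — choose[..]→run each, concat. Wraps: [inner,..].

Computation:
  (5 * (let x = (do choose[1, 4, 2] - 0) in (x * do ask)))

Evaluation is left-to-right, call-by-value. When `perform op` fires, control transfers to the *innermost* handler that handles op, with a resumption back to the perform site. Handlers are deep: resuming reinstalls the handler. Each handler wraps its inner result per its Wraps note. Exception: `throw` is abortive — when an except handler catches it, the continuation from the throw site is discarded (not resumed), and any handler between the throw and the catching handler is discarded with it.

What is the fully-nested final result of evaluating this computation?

Answer: [([20], ()), ([80], ()), ([40], ())]

Step-by-step:
choose[1, 4, 2] @ H4
  branch[0] choose=1:
    ask @ H0 ⇒ 4
    H0 returns 20
    H1 returns 20
    H2 returns [20]
    H3 returns ([20], ())
    H4 returns [([20], ())]
  branch[1] choose=4:
    ask @ H0 ⇒ 4
    H0 returns 80
    H1 returns 80
    H2 returns [80]
    H3 returns ([80], ())
    H4 returns [([80], ())]
  branch[2] choose=2:
    ask @ H0 ⇒ 4
    H0 returns 40
    H1 returns 40
    H2 returns [40]
    H3 returns ([40], ())
    H4 returns [([40], ())]
= [([20], ()), ([80], ()), ([40], ())]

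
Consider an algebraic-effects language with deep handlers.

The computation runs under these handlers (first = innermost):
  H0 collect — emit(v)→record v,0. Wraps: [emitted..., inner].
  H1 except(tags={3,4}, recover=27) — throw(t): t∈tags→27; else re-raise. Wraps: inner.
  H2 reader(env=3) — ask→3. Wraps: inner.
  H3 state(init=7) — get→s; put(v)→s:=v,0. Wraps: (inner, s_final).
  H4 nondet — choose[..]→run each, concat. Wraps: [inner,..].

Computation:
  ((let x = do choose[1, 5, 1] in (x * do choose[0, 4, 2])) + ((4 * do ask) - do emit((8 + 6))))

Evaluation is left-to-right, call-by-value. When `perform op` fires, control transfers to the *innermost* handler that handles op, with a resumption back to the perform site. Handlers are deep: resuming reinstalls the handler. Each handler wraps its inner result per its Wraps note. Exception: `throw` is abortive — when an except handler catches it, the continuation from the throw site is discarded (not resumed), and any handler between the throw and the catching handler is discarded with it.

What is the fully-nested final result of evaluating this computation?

Step-by-step:
choose[1, 5, 1] @ H4
  branch[0] choose=1:
    choose[0, 4, 2] @ H4
      branch[0] choose=0:
        ask @ H2 ⇒ 3
        emit(14) @ H0 ⇒ out+=14
        H0 returns [14, 12]
        H1 returns [14, 12]
        H2 returns [14, 12]
        H3 returns ([14, 12], 7)
        H4 returns [([14, 12], 7)]
      branch[1] choose=4:
        ask @ H2 ⇒ 3
        emit(14) @ H0 ⇒ out+=14
        H0 returns [14, 16]
        H1 returns [14, 16]
        H2 returns [14, 16]
        H3 returns ([14, 16], 7)
        H4 returns [([14, 16], 7)]
      branch[2] choose=2:
        ask @ H2 ⇒ 3
        emit(14) @ H0 ⇒ out+=14
        H0 returns [14, 14]
        H1 returns [14, 14]
        H2 returns [14, 14]
        H3 returns ([14, 14], 7)
        H4 returns [([14, 14], 7)]
  branch[1] choose=5:
    choose[0, 4, 2] @ H4
      branch[0] choose=0:
        ask @ H2 ⇒ 3
        emit(14) @ H0 ⇒ out+=14
        H0 returns [14, 12]
        H1 returns [14, 12]
        H2 returns [14, 12]
        H3 returns ([14, 12], 7)
        H4 returns [([14, 12], 7)]
      branch[1] choose=4:
        ask @ H2 ⇒ 3
        emit(14) @ H0 ⇒ out+=14
        H0 returns [14, 32]
        H1 returns [14, 32]
        H2 returns [14, 32]
        H3 returns ([14, 32], 7)
        H4 returns [([14, 32], 7)]
      branch[2] choose=2:
        ask @ H2 ⇒ 3
        emit(14) @ H0 ⇒ out+=14
        H0 returns [14, 22]
        H1 returns [14, 22]
        H2 returns [14, 22]
        H3 returns ([14, 22], 7)
        H4 returns [([14, 22], 7)]
  branch[2] choose=1:
    choose[0, 4, 2] @ H4
      branch[0] choose=0:
        ask @ H2 ⇒ 3
        emit(14) @ H0 ⇒ out+=14
        H0 returns [14, 12]
        H1 returns [14, 12]
        H2 returns [14, 12]
        H3 returns ([14, 12], 7)
        H4 returns [([14, 12], 7)]
      branch[1] choose=4:
        ask @ H2 ⇒ 3
        emit(14) @ H0 ⇒ out+=14
        H0 returns [14, 16]
        H1 returns [14, 16]
        H2 returns [14, 16]
        H3 returns ([14, 16], 7)
        H4 returns [([14, 16], 7)]
      branch[2] choose=2:
        ask @ H2 ⇒ 3
        emit(14) @ H0 ⇒ out+=14
        H0 returns [14, 14]
        H1 returns [14, 14]
        H2 returns [14, 14]
        H3 returns ([14, 14], 7)
        H4 returns [([14, 14], 7)]
= [([14, 12], 7), ([14, 16], 7), ([14, 14], 7), ([14, 12], 7), ([14, 32], 7), ([14, 22], 7), ([14, 12], 7), ([14, 16], 7), ([14, 14], 7)]

Answer: [([14, 12], 7), ([14, 16], 7), ([14, 14], 7), ([14, 12], 7), ([14, 32], 7), ([14, 22], 7), ([14, 12], 7), ([14, 16], 7), ([14, 14], 7)]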